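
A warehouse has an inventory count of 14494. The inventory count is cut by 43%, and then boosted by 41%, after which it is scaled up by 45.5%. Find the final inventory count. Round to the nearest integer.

16949

Each change multiplies by a factor: 0.57 × 1.41 × 1.455 = 1.1693835.
14494 × 1.1693835 = 16949.044449 ≈ 16949.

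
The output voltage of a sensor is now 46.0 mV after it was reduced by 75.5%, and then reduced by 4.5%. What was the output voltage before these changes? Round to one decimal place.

196.6 mV

Undoing the 4.5% decrease: 46.0 ÷ 0.955 ≈ 48.167539.
Undoing the 75.5% decrease: 48.167539 ÷ 0.245 ≈ 196.6 mV.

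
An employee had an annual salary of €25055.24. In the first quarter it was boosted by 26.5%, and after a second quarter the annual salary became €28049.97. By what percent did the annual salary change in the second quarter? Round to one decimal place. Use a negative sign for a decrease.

-11.5%

After the first quarter: €25055.24 × 1.265 = €31694.8786.
Second-quarter multiplier: €28049.97 ÷ €31694.8786 ≈ 0.885.
That is a change of -11.5%.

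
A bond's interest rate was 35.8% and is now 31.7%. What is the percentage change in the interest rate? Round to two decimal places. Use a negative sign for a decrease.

-11.45%

The change is 31.7 − 35.8 = -4.1 percentage points.
Relative to the original 35.8%, that is -4.1 ÷ 35.8 ≈ -11.45%.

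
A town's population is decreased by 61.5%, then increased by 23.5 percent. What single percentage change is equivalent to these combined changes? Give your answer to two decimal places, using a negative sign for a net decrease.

-52.45%

The combined multiplier is 0.385 × 1.235 = 0.475475.
That corresponds to a decrease of 52.45%.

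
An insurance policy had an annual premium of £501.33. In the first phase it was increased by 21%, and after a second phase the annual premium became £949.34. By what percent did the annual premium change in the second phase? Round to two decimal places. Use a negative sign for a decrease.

After the first phase: £501.33 × 1.21 = £606.6093.
Second-phase multiplier: £949.34 ÷ £606.6093 ≈ 1.564994.
That is a change of 56.50%.

56.50%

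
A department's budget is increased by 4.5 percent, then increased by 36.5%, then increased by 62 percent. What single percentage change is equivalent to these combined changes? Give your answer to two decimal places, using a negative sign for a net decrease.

131.08%

A 4.5% increase multiplies by 1.045.
Then a 36.5% increase: 1.045 × 1.365 = 1.426425.
Then a 62% increase: 1.426425 × 1.62 = 2.3108085.
Overall factor 2.3108085, i.e. 131.08%.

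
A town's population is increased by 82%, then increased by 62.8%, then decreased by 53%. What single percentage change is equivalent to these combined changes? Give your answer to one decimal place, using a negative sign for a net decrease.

39.3%

An 82% increase multiplies by 1.82.
Then a 62.8% increase: 1.82 × 1.628 = 2.96296.
Then a 53% decrease: 2.96296 × 0.47 = 1.3925912.
Overall factor 1.3925912, i.e. 39.3%.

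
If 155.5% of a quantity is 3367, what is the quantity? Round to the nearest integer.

2165

3367 ÷ 1.555 ≈ 2165.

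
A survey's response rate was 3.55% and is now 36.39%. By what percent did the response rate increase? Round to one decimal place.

925.1%

The change is 36.39 − 3.55 = 32.84 percentage points.
Relative to the original 3.55%, that is 32.84 ÷ 3.55 ≈ 925.1%.
So the response rate rose by 925.1%.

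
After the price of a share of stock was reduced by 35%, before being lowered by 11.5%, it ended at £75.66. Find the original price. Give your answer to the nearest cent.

£131.53

Undoing the 11.5% decrease: £75.66 ÷ 0.885 ≈ £85.491525.
Undoing the 35% decrease: £85.491525 ÷ 0.65 ≈ £131.53.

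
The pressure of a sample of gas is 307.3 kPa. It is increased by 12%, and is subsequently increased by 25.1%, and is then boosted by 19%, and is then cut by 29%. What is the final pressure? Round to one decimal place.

Each change multiplies by a factor: 1.12 × 1.251 × 1.19 × 0.71 = 1.183806288.
307.3 × 1.183806288 = 363.7836723024 ≈ 363.8.

363.8 kPa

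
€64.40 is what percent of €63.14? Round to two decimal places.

102.00%

€64.40 ÷ €63.14 ≈ 102.00%.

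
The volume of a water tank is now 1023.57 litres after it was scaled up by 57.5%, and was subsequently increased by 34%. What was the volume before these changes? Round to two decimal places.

484.99 litres

The overall multiplier applied was 1.575 × 1.34 = 2.1105.
So the original volume was 1023.57 ÷ 2.1105 ≈ 484.99 litres.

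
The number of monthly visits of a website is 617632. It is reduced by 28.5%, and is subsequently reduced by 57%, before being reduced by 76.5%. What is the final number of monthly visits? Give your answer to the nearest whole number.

Each change multiplies by a factor: 0.715 × 0.43 × 0.235 = 0.07225075.
617632 × 0.07225075 = 44624.375224 ≈ 44624.

44624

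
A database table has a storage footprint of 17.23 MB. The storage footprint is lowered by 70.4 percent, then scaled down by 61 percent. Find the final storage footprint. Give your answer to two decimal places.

1.99 MB

Apply the 70.4% decrease: 17.23 × 0.296 = 5.10008.
61% decrease: 5.10008 × 0.39 = 1.9890312 ≈ 1.99.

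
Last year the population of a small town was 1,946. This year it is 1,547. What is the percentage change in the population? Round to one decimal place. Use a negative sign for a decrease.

-20.5%

Change: 1,547 − 1,946 = -399.
Relative to the original: -399 ÷ 1,946 ≈ -20.5%.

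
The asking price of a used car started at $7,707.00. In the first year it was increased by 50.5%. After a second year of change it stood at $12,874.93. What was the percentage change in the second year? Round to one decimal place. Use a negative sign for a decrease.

11.0%

After the first year: $7,707.00 × 1.505 = $11599.035.
Second-year multiplier: $12,874.93 ÷ $11599.035 ≈ 1.11.
That is a change of 11.0%.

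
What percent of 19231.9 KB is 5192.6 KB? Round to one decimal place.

5192.6 KB ÷ 19231.9 KB ≈ 27.0%.

27.0%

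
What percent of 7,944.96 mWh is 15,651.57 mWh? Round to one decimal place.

15,651.57 mWh ÷ 7,944.96 mWh ≈ 197.0%.

197.0%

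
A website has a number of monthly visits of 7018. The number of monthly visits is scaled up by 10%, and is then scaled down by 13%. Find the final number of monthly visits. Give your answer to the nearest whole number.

10% increase: 7018 × 1.1 = 7719.8.
Apply the 13% decrease: 7719.8 × 0.87 = 6716.226 ≈ 6716.

6716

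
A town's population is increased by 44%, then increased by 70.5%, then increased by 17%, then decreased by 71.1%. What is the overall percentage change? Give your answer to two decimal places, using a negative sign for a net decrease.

-16.98%

A 44% increase multiplies by 1.44.
Then a 70.5% increase: 1.44 × 1.705 = 2.4552.
Then a 17% increase: 2.4552 × 1.17 = 2.872584.
Then a 71.1% decrease: 2.872584 × 0.289 = 0.830176776.
Overall factor 0.830176776, i.e. -16.98%.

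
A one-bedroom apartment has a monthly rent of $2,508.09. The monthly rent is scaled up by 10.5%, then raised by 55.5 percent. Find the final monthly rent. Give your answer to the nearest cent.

Apply the 10.5% increase: $2,508.09 × 1.105 = $2771.43945.
55.5% increase: $2771.43945 × 1.555 = $4309.58834475 ≈ $4,309.59.

$4,309.59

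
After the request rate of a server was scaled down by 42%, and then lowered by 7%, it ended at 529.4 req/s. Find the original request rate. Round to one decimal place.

981.5 req/s

The overall multiplier applied was 0.58 × 0.93 = 0.5394.
So the original request rate was 529.4 ÷ 0.5394 ≈ 981.5 req/s.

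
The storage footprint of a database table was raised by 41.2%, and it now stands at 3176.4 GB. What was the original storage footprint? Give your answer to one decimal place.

2249.6 GB

The overall multiplier applied was 1.412.
So the original storage footprint was 3176.4 ÷ 1.412 ≈ 2249.6 GB.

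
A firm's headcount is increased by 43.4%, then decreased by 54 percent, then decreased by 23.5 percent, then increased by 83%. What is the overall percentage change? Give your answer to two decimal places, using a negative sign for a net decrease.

-7.65%

The combined multiplier is 1.434 × 0.46 × 0.765 × 1.83 = 0.923463018.
That corresponds to a decrease of 7.65%.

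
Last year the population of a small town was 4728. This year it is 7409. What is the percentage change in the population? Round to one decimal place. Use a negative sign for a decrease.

56.7%

Change: 7409 − 4728 = 2681.
Relative to the original: 2681 ÷ 4728 ≈ 56.7%.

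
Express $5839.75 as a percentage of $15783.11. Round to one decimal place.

$5839.75 ÷ $15783.11 ≈ 37.0%.

37.0%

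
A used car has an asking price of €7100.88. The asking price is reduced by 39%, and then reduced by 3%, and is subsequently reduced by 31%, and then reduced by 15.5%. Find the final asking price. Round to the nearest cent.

€2449.74

Each change multiplies by a factor: 0.61 × 0.97 × 0.69 × 0.845 = 0.344990685.
€7100.88 × 0.344990685 = €2449.7374553028 ≈ €2449.74.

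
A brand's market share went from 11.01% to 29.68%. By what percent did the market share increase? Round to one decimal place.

The change is 29.68 − 11.01 = 18.67 percentage points.
Relative to the original 11.01%, that is 18.67 ÷ 11.01 ≈ 169.6%.
So the market share rose by 169.6%.

169.6%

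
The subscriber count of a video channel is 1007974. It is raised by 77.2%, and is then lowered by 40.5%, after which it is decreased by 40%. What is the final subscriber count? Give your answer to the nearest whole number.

After the 77.2% increase: 1007974 × 1.772 = 1786129.928.
40.5% decrease: 1786129.928 × 0.595 = 1062747.30716.
After the 40% decrease: 1062747.30716 × 0.6 = 637648.384296 ≈ 637648.

637648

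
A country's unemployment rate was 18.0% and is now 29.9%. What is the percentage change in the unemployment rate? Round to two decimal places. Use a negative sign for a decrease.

The change is 29.9 − 18.0 = 11.9 percentage points.
Relative to the original 18.0%, that is 11.9 ÷ 18.0 ≈ 66.11%.

66.11%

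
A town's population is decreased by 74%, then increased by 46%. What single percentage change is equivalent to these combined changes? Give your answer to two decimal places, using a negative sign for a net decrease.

-62.04%

The combined multiplier is 0.26 × 1.46 = 0.3796.
That corresponds to a decrease of 62.04%.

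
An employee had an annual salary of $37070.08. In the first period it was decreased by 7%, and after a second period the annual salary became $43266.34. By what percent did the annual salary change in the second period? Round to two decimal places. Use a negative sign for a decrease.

25.50%

After the first period: $37070.08 × 0.93 = $34475.1744.
Second-period multiplier: $43266.34 ÷ $34475.1744 ≈ 1.255.
That is a change of 25.50%.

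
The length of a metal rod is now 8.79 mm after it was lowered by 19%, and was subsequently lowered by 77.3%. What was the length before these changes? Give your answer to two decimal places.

The overall multiplier applied was 0.81 × 0.227 = 0.18387.
So the original length was 8.79 ÷ 0.18387 ≈ 47.81 mm.

47.81 mm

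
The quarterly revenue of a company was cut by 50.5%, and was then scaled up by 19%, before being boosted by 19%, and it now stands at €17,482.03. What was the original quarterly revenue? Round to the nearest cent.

The overall multiplier applied was 0.495 × 1.19 × 1.19 = 0.7009695.
So the original quarterly revenue was €17,482.03 ÷ 0.7009695 ≈ €24,939.79.

€24,939.79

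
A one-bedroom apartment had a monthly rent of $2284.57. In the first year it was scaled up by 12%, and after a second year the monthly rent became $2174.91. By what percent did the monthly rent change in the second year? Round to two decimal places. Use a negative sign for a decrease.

-15.00%

After the first year: $2284.57 × 1.12 = $2558.7184.
Second-year multiplier: $2174.91 ÷ $2558.7184 ≈ 0.85.
That is a change of -15.00%.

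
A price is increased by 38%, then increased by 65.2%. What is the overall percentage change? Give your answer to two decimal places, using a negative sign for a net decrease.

127.98%

A 38% increase multiplies by 1.38.
Then a 65.2% increase: 1.38 × 1.652 = 2.27976.
Overall factor 2.27976, i.e. 127.98%.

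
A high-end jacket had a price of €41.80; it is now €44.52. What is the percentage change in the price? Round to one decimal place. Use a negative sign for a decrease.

Change: €44.52 − €41.80 = €2.72.
Relative to the original: €2.72 ÷ €41.80 ≈ 6.5%.

6.5%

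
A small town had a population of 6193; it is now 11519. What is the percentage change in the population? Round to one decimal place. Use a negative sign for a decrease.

86.0%

Change: 11519 − 6193 = 5326.
Relative to the original: 5326 ÷ 6193 ≈ 86.0%.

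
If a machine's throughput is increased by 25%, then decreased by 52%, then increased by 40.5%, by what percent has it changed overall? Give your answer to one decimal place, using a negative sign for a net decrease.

-15.7%

The combined multiplier is 1.25 × 0.48 × 1.405 = 0.843.
That corresponds to a decrease of 15.7%.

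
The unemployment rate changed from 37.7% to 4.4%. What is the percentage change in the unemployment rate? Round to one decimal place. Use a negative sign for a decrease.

The change is 4.4 − 37.7 = -33.3 percentage points.
Relative to the original 37.7%, that is -33.3 ÷ 37.7 ≈ -88.3%.

-88.3%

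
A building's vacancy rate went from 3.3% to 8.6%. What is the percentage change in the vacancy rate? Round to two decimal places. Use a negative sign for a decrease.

160.61%

The change is 8.6 − 3.3 = 5.3 percentage points.
Relative to the original 3.3%, that is 5.3 ÷ 3.3 ≈ 160.61%.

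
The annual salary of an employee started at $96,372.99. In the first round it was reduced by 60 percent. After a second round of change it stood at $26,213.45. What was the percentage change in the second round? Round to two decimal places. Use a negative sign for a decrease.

After the first round: $96,372.99 × 0.4 = $38549.196.
Second-round multiplier: $26,213.45 ÷ $38549.196 ≈ 0.68.
That is a change of -32.00%.

-32.00%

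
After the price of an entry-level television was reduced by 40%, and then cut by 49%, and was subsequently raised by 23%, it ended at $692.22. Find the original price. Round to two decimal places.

Undoing the 23% increase: $692.22 ÷ 1.23 ≈ $562.780488.
Undoing the 49% decrease: $562.780488 ÷ 0.51 ≈ $1103.491153.
Undoing the 40% decrease: $1103.491153 ÷ 0.6 ≈ $1,839.15.

$1,839.15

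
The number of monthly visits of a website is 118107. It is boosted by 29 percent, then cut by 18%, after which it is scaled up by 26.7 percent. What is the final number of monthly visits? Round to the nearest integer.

158291

Each change multiplies by a factor: 1.29 × 0.82 × 1.267 = 1.3402326.
118107 × 1.3402326 = 158290.8516882 ≈ 158291.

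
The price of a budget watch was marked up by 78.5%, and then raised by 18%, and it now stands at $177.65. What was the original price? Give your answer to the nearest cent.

$84.34

The overall multiplier applied was 1.785 × 1.18 = 2.1063.
So the original price was $177.65 ÷ 2.1063 ≈ $84.34.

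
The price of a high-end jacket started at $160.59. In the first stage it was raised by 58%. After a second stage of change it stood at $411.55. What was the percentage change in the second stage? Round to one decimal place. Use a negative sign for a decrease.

After the first stage: $160.59 × 1.58 = $253.7322.
Second-stage multiplier: $411.55 ÷ $253.7322 ≈ 1.62199.
That is a change of 62.2%.

62.2%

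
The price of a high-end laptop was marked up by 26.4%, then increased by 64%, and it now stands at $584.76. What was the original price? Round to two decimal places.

$282.09

The overall multiplier applied was 1.264 × 1.64 = 2.07296.
So the original price was $584.76 ÷ 2.07296 ≈ $282.09.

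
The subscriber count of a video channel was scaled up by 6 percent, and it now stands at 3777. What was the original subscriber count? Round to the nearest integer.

3563

The overall multiplier applied was 1.06.
So the original subscriber count was 3777 ÷ 1.06 ≈ 3563.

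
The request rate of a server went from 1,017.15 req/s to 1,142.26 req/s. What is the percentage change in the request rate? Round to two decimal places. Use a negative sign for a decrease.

Change: 1,142.26 − 1,017.15 = 125.11.
Relative to the original: 125.11 ÷ 1,017.15 ≈ 12.30%.

12.30%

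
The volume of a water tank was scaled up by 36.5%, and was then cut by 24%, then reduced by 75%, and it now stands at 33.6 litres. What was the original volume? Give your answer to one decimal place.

Undoing the 75% decrease: 33.6 ÷ 0.25 = 134.4.
Undoing the 24% decrease: 134.4 ÷ 0.76 ≈ 176.842105.
Undoing the 36.5% increase: 176.842105 ÷ 1.365 ≈ 129.6 litres.

129.6 litres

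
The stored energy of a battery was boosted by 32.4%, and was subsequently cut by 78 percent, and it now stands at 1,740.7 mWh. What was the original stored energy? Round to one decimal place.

The overall multiplier applied was 1.324 × 0.22 = 0.29128.
So the original stored energy was 1,740.7 ÷ 0.29128 ≈ 5,976.0 mWh.

5,976.0 mWh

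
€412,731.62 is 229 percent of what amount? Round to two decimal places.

€180,232.15

€412,731.62 ÷ 2.29 ≈ €180,232.15.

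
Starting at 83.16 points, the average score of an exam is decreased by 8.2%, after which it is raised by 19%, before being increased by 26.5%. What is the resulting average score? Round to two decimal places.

Apply the 8.2% decrease: 83.16 × 0.918 = 76.34088.
19% increase: 76.34088 × 1.19 = 90.8456472.
After the 26.5% increase: 90.8456472 × 1.265 = 114.919743708 ≈ 114.92.

114.92 points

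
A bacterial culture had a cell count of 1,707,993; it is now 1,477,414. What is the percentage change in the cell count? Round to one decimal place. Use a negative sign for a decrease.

-13.5%

Change: 1,477,414 − 1,707,993 = -230,579.
Relative to the original: -230,579 ÷ 1,707,993 ≈ -13.5%.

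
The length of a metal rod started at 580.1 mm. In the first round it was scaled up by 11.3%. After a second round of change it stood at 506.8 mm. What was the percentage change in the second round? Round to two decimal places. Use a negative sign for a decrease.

-21.51%

After the first round: 580.1 × 1.113 = 645.6513.
Second-round multiplier: 506.8 ÷ 645.6513 ≈ 0.784944.
That is a change of -21.51%.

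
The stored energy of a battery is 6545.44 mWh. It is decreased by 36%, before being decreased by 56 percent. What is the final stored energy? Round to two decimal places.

Each change multiplies by a factor: 0.64 × 0.44 = 0.2816.
6545.44 × 0.2816 = 1843.195904 ≈ 1843.20.

1843.20 mWh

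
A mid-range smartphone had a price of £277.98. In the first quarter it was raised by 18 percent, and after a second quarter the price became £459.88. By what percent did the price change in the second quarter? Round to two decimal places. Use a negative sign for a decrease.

40.20%

After the first quarter: £277.98 × 1.18 = £328.0164.
Second-quarter multiplier: £459.88 ÷ £328.0164 ≈ 1.402003.
That is a change of 40.20%.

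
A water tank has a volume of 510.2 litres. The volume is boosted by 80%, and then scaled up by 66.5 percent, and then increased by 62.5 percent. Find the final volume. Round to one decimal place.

2484.7 litres

Apply the 80% increase: 510.2 × 1.8 = 918.36.
After the 66.5% increase: 918.36 × 1.665 = 1529.0694.
62.5% increase: 1529.0694 × 1.625 = 2484.737775 ≈ 2484.7.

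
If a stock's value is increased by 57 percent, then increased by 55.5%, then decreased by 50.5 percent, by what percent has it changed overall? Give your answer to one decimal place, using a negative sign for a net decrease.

20.8%

The combined multiplier is 1.57 × 1.555 × 0.495 = 1.20846825.
That corresponds to an increase of 20.8%.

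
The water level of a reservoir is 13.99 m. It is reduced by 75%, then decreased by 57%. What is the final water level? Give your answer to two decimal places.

75% decrease: 13.99 × 0.25 = 3.4975.
After the 57% decrease: 3.4975 × 0.43 = 1.503925 ≈ 1.50.

1.50 m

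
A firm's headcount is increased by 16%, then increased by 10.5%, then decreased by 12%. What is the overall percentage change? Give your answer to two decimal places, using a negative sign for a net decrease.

A 16% increase multiplies by 1.16.
Then a 10.5% increase: 1.16 × 1.105 = 1.2818.
Then a 12% decrease: 1.2818 × 0.88 = 1.127984.
Overall factor 1.127984, i.e. 12.80%.

12.80%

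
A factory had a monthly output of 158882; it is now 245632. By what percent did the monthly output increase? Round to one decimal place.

Change: 245632 − 158882 = 86750.
Relative to the original: 86750 ÷ 158882 ≈ 54.6%.
So the monthly output increased by 54.6%.

54.6%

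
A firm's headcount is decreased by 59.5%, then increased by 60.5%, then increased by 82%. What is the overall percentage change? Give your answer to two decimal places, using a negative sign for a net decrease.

The combined multiplier is 0.405 × 1.605 × 1.82 = 1.1830455.
That corresponds to an increase of 18.30%.

18.30%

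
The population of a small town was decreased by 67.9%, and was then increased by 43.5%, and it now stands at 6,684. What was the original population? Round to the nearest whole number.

The overall multiplier applied was 0.321 × 1.435 = 0.460635.
So the original population was 6,684 ÷ 0.460635 ≈ 14,510.

14,510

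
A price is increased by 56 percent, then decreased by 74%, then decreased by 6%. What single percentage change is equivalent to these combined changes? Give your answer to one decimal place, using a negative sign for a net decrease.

-61.9%

The combined multiplier is 1.56 × 0.26 × 0.94 = 0.381264.
That corresponds to a decrease of 61.9%.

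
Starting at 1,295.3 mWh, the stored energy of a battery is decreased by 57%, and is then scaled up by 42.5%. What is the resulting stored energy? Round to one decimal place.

793.7 mWh

Each change multiplies by a factor: 0.43 × 1.425 = 0.61275.
1,295.3 × 0.61275 = 793.695075 ≈ 793.7.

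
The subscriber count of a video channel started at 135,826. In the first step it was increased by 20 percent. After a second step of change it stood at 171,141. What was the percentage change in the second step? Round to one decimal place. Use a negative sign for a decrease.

5.0%

After the first step: 135,826 × 1.2 = 162991.2.
Second-step multiplier: 171,141 ÷ 162991.2 ≈ 1.05.
That is a change of 5.0%.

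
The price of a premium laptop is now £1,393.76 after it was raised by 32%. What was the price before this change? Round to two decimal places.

£1,055.88

The overall multiplier applied was 1.32.
So the original price was £1,393.76 ÷ 1.32 ≈ £1,055.88.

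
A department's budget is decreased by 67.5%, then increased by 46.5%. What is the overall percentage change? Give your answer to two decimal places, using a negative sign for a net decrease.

The combined multiplier is 0.325 × 1.465 = 0.476125.
That corresponds to a decrease of 52.39%.

-52.39%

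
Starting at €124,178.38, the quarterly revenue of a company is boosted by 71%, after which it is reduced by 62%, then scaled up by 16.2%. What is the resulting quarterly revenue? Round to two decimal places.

Apply the 71% increase: €124,178.38 × 1.71 = €212345.0298.
62% decrease: €212345.0298 × 0.38 = €80691.111324.
16.2% increase: €80691.111324 × 1.162 = €93763.071358488 ≈ €93,763.07.

€93,763.07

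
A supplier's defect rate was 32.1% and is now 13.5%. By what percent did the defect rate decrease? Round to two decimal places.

57.94%

The change is 13.5 − 32.1 = -18.6 percentage points.
Relative to the original 32.1%, that is -18.6 ÷ 32.1 ≈ -57.94%.
So the defect rate fell by 57.94%.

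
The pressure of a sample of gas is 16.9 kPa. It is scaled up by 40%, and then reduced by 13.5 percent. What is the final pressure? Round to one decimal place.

20.5 kPa

Each change multiplies by a factor: 1.4 × 0.865 = 1.211.
16.9 × 1.211 = 20.4659 ≈ 20.5.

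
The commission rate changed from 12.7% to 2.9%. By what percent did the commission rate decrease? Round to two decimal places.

The change is 2.9 − 12.7 = -9.8 percentage points.
Relative to the original 12.7%, that is -9.8 ÷ 12.7 ≈ -77.17%.
So the commission rate fell by 77.17%.

77.17%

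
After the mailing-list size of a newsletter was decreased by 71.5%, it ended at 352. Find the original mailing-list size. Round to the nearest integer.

1,235

The overall multiplier applied was 0.285.
So the original mailing-list size was 352 ÷ 0.285 ≈ 1,235.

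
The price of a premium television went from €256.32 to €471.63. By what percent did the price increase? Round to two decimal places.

Change: €471.63 − €256.32 = €215.31.
Relative to the original: €215.31 ÷ €256.32 ≈ 84.00%.
So the price increased by 84.00%.

84.00%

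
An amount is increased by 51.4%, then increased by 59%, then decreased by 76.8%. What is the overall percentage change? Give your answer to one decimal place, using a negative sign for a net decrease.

The combined multiplier is 1.514 × 1.59 × 0.232 = 0.55848432.
That corresponds to a decrease of 44.2%.

-44.2%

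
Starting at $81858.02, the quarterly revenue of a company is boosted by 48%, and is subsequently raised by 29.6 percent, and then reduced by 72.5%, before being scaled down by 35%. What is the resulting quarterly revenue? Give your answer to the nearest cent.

$28065.58

After the 48% increase: $81858.02 × 1.48 = $121149.8696.
Apply the 29.6% increase: $121149.8696 × 1.296 = $157010.2310016.
After the 72.5% decrease: $157010.2310016 × 0.275 = $43177.81352544.
Apply the 35% decrease: $43177.81352544 × 0.65 = $28065.578791536 ≈ $28065.58.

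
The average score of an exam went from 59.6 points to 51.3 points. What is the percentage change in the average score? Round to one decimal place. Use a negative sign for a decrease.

-13.9%

Change: 51.3 − 59.6 = -8.3.
Relative to the original: -8.3 ÷ 59.6 ≈ -13.9%.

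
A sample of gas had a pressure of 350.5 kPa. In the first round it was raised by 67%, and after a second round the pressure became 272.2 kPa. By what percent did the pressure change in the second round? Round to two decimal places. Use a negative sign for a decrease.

After the first round: 350.5 × 1.67 = 585.335.
Second-round multiplier: 272.2 ÷ 585.335 ≈ 0.465033.
That is a change of -53.50%.

-53.50%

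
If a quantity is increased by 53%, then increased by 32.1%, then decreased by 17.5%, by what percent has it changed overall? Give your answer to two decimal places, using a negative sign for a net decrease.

A 53% increase multiplies by 1.53.
Then a 32.1% increase: 1.53 × 1.321 = 2.02113.
Then a 17.5% decrease: 2.02113 × 0.825 = 1.66743225.
Overall factor 1.66743225, i.e. 66.74%.

66.74%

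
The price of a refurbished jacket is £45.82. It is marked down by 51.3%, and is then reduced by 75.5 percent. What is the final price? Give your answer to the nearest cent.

Each change multiplies by a factor: 0.487 × 0.245 = 0.119315.
£45.82 × 0.119315 = £5.4670133 ≈ £5.47.

£5.47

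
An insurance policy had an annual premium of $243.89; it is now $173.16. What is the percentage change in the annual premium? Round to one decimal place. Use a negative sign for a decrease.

Change: $173.16 − $243.89 = -$70.73.
Relative to the original: -$70.73 ÷ $243.89 ≈ -29.0%.

-29.0%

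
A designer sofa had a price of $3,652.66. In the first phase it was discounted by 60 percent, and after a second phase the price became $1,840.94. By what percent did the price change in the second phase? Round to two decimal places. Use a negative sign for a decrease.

26.00%

After the first phase: $3,652.66 × 0.4 = $1461.064.
Second-phase multiplier: $1,840.94 ÷ $1461.064 ≈ 1.26.
That is a change of 26.00%.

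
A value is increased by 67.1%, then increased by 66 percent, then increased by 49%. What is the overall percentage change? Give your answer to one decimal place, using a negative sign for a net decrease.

The combined multiplier is 1.671 × 1.66 × 1.49 = 4.1330514.
That corresponds to an increase of 313.3%.

313.3%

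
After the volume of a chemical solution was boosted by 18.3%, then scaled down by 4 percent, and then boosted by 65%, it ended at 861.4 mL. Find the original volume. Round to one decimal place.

The overall multiplier applied was 1.183 × 0.96 × 1.65 = 1.873872.
So the original volume was 861.4 ÷ 1.873872 ≈ 459.7 mL.

459.7 mL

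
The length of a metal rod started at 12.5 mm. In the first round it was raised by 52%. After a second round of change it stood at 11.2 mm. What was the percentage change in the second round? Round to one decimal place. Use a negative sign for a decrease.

After the first round: 12.5 × 1.52 = 19.
Second-round multiplier: 11.2 ÷ 19 ≈ 0.58947.
That is a change of -41.1%.

-41.1%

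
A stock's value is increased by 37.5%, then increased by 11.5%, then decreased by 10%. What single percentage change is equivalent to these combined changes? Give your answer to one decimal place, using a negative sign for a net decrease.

38.0%

The combined multiplier is 1.375 × 1.115 × 0.9 = 1.3798125.
That corresponds to an increase of 38.0%.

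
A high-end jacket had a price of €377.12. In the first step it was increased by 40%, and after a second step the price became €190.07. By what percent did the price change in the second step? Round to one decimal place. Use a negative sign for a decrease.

-64.0%

After the first step: €377.12 × 1.4 = €527.968.
Second-step multiplier: €190.07 ÷ €527.968 ≈ 0.36.
That is a change of -64.0%.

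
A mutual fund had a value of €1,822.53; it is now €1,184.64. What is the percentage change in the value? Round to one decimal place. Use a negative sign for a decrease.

-35.0%

Change: €1,184.64 − €1,822.53 = -€637.89.
Relative to the original: -€637.89 ÷ €1,822.53 ≈ -35.0%.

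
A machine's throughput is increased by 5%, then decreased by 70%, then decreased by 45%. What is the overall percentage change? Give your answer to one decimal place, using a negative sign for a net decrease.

A 5% increase multiplies by 1.05.
Then a 70% decrease: 1.05 × 0.3 = 0.315.
Then a 45% decrease: 0.315 × 0.55 = 0.17325.
Overall factor 0.17325, i.e. -82.7%.

-82.7%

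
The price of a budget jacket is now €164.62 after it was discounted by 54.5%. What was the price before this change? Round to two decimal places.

The overall multiplier applied was 0.455.
So the original price was €164.62 ÷ 0.455 ≈ €361.80.

€361.80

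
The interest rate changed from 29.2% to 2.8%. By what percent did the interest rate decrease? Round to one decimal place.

The change is 2.8 − 29.2 = -26.4 percentage points.
Relative to the original 29.2%, that is -26.4 ÷ 29.2 ≈ -90.4%.
So the interest rate fell by 90.4%.

90.4%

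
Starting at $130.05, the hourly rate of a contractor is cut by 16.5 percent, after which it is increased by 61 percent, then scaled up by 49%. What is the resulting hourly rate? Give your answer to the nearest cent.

$260.50

16.5% decrease: $130.05 × 0.835 = $108.59175.
After the 61% increase: $108.59175 × 1.61 = $174.8327175.
After the 49% increase: $174.8327175 × 1.49 = $260.500749075 ≈ $260.50.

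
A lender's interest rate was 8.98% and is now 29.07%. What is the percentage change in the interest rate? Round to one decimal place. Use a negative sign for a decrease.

223.7%

The change is 29.07 − 8.98 = 20.09 percentage points.
Relative to the original 8.98%, that is 20.09 ÷ 8.98 ≈ 223.7%.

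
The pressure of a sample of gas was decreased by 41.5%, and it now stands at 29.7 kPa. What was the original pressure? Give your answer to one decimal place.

50.8 kPa

The overall multiplier applied was 0.585.
So the original pressure was 29.7 ÷ 0.585 ≈ 50.8 kPa.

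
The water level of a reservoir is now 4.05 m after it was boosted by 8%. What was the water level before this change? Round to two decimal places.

3.75 m

The overall multiplier applied was 1.08.
So the original water level was 4.05 ÷ 1.08 = 3.75 m.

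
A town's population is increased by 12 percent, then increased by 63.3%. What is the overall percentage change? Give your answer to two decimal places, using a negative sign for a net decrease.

A 12% increase multiplies by 1.12.
Then a 63.3% increase: 1.12 × 1.633 = 1.82896.
Overall factor 1.82896, i.e. 82.90%.

82.90%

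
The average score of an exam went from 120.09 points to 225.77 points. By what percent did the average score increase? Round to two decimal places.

Change: 225.77 − 120.09 = 105.68.
Relative to the original: 105.68 ÷ 120.09 ≈ 88.00%.
So the average score increased by 88.00%.

88.00%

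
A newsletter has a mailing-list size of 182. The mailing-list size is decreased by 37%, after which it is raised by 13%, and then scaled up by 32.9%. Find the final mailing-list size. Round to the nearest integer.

172

Apply the 37% decrease: 182 × 0.63 = 114.66.
Apply the 13% increase: 114.66 × 1.13 = 129.5658.
Apply the 32.9% increase: 129.5658 × 1.329 = 172.1929482 ≈ 172.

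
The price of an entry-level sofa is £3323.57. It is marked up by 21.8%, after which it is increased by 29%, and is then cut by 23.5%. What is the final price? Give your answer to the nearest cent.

21.8% increase: £3323.57 × 1.218 = £4048.10826.
29% increase: £4048.10826 × 1.29 = £5222.0596554.
Apply the 23.5% decrease: £5222.0596554 × 0.765 = £3994.875636381 ≈ £3994.88.

£3994.88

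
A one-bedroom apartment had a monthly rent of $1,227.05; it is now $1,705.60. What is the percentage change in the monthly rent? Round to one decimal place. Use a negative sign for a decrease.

39.0%

Change: $1,705.60 − $1,227.05 = $478.55.
Relative to the original: $478.55 ÷ $1,227.05 ≈ 39.0%.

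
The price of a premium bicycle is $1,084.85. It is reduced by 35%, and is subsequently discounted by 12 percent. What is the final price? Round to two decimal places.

35% decrease: $1,084.85 × 0.65 = $705.1525.
12% decrease: $705.1525 × 0.88 = $620.5342 ≈ $620.53.

$620.53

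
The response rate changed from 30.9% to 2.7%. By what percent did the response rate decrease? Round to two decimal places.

The change is 2.7 − 30.9 = -28.2 percentage points.
Relative to the original 30.9%, that is -28.2 ÷ 30.9 ≈ -91.26%.
So the response rate fell by 91.26%.

91.26%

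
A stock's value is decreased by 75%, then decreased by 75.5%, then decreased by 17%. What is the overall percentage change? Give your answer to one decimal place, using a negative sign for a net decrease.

-94.9%

A 75% decrease multiplies by 0.25.
Then a 75.5% decrease: 0.25 × 0.245 = 0.06125.
Then a 17% decrease: 0.06125 × 0.83 = 0.0508375.
Overall factor 0.0508375, i.e. -94.9%.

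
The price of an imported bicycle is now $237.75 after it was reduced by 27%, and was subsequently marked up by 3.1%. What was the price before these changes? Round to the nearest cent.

Undoing the 3.1% increase: $237.75 ÷ 1.031 ≈ $230.601358.
Undoing the 27% decrease: $230.601358 ÷ 0.73 ≈ $315.89.

$315.89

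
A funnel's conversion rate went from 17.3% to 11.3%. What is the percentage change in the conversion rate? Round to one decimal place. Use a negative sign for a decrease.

-34.7%

The change is 11.3 − 17.3 = -6.0 percentage points.
Relative to the original 17.3%, that is -6.0 ÷ 17.3 ≈ -34.7%.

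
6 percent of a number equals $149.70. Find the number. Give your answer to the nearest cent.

$2,495.00

$149.70 ÷ 0.06 = $2,495.00.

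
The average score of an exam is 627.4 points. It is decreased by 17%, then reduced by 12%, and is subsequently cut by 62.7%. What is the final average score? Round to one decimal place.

After the 17% decrease: 627.4 × 0.83 = 520.742.
12% decrease: 520.742 × 0.88 = 458.25296.
After the 62.7% decrease: 458.25296 × 0.373 = 170.92835408 ≈ 170.9.

170.9 points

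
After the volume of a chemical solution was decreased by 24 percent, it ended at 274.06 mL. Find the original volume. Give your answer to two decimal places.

The overall multiplier applied was 0.76.
So the original volume was 274.06 ÷ 0.76 ≈ 360.61 mL.

360.61 mL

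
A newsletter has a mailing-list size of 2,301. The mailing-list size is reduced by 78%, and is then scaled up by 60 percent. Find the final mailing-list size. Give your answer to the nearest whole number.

Apply the 78% decrease: 2,301 × 0.22 = 506.22.
After the 60% increase: 506.22 × 1.6 = 809.952 ≈ 810.

810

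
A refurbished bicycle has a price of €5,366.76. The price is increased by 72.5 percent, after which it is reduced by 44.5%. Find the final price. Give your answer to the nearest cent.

Each change multiplies by a factor: 1.725 × 0.555 = 0.957375.
€5,366.76 × 0.957375 = €5138.001855 ≈ €5,138.00.

€5,138.00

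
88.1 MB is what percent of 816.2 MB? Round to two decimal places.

10.79%

88.1 MB ÷ 816.2 MB ≈ 10.79%.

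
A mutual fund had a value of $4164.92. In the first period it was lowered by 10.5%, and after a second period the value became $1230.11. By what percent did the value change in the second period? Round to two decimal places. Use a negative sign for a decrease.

After the first period: $4164.92 × 0.895 = $3727.6034.
Second-period multiplier: $1230.11 ÷ $3727.6034 ≈ 0.33.
That is a change of -67.00%.

-67.00%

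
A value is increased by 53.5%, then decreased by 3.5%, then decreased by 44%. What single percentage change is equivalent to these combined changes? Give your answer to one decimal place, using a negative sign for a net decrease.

A 53.5% increase multiplies by 1.535.
Then a 3.5% decrease: 1.535 × 0.965 = 1.481275.
Then a 44% decrease: 1.481275 × 0.56 = 0.829514.
Overall factor 0.829514, i.e. -17.0%.

-17.0%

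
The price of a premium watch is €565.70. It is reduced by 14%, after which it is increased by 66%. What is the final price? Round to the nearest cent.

14% decrease: €565.70 × 0.86 = €486.502.
After the 66% increase: €486.502 × 1.66 = €807.59332 ≈ €807.59.

€807.59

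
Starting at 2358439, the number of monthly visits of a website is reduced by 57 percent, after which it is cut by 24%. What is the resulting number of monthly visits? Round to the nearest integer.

Apply the 57% decrease: 2358439 × 0.43 = 1014128.77.
24% decrease: 1014128.77 × 0.76 = 770737.8652 ≈ 770738.

770738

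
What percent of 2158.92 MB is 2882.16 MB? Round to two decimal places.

133.50%

2882.16 MB ÷ 2158.92 MB ≈ 133.50%.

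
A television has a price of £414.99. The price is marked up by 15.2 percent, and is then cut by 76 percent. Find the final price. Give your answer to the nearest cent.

Each change multiplies by a factor: 1.152 × 0.24 = 0.27648.
£414.99 × 0.27648 = £114.7364352 ≈ £114.74.

£114.74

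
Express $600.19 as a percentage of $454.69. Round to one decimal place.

132.0%

$600.19 ÷ $454.69 ≈ 132.0%.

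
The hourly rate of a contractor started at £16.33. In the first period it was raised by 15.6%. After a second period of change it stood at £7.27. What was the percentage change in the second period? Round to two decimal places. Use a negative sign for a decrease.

-61.49%

After the first period: £16.33 × 1.156 = £18.87748.
Second-period multiplier: £7.27 ÷ £18.87748 ≈ 0.385115.
That is a change of -61.49%.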